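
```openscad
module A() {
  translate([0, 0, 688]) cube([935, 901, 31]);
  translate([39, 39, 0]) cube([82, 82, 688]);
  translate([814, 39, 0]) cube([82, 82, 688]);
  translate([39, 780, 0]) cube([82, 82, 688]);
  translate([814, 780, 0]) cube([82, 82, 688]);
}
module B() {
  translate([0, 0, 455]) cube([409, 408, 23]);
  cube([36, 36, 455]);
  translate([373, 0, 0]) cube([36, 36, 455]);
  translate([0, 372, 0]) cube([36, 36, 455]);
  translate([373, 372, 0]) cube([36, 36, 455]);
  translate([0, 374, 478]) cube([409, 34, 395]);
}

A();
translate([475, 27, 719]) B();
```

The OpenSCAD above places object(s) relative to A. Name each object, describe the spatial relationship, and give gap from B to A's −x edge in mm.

A is a table. B is a chair. The chair is on top of the table. The gap from the chair to the table's −x edge is 475 mm.

The chair's min-x is at 475; the table's min-x is 0; gap = 475 mm.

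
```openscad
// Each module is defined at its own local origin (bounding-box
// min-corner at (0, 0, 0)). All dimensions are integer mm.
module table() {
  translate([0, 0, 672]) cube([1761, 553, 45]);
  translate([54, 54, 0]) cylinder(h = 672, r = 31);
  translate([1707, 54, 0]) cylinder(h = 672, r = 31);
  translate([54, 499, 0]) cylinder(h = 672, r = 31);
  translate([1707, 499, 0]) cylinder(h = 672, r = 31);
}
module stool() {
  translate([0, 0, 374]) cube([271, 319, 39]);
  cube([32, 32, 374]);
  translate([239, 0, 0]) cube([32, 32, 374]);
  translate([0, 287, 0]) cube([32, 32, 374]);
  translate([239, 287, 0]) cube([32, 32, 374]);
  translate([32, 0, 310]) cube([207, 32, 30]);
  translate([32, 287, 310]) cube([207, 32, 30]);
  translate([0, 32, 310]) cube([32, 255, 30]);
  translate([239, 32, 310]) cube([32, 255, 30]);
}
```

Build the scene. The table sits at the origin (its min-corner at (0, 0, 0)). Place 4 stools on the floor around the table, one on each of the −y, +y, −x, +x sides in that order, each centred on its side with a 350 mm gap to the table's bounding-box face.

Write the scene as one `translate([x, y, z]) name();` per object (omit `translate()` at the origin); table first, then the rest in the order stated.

table();
translate([745, -669, 0]) stool();
translate([745, 903, 0]) stool();
translate([-621, 117, 0]) stool();
translate([2111, 117, 0]) stool();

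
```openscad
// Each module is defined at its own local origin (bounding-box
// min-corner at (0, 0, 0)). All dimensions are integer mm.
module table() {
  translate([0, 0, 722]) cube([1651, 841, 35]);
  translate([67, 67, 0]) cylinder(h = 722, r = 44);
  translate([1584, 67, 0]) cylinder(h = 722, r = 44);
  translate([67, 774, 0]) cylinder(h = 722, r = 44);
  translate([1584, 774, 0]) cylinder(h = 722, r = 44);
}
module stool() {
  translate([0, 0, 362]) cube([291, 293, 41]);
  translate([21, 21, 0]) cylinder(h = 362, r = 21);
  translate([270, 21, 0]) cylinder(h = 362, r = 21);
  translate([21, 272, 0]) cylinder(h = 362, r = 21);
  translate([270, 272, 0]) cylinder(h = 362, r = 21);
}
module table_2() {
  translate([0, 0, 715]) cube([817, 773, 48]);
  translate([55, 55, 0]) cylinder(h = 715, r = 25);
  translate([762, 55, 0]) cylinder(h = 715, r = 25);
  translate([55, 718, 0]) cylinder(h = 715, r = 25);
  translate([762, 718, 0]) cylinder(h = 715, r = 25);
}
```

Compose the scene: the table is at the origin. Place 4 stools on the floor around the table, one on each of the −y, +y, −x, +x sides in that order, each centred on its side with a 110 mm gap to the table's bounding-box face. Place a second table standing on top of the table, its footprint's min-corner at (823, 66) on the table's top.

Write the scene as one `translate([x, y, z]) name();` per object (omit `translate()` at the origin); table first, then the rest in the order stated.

table();
translate([680, -403, 0]) stool();
translate([680, 951, 0]) stool();
translate([-401, 274, 0]) stool();
translate([1761, 274, 0]) stool();
translate([823, 66, 757]) table_2();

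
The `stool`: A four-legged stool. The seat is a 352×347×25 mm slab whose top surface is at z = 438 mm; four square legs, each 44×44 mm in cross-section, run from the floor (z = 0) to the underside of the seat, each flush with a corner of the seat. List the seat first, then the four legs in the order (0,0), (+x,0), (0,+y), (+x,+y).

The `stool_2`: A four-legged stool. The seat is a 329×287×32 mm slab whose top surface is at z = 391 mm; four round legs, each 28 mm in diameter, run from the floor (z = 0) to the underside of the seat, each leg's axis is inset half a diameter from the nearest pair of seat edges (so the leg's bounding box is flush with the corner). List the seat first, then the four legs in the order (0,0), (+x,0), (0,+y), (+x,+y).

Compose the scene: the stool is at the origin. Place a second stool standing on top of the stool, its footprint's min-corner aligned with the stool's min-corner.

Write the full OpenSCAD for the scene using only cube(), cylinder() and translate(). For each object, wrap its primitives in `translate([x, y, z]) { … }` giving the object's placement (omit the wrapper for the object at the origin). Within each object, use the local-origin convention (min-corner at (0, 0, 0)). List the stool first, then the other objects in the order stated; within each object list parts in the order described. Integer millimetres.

translate([0, 0, 413]) cube([352, 347, 25]);
cube([44, 44, 413]);
translate([308, 0, 0]) cube([44, 44, 413]);
translate([0, 303, 0]) cube([44, 44, 413]);
translate([308, 303, 0]) cube([44, 44, 413]);
translate([0, 0, 438]) {
  translate([0, 0, 359]) cube([329, 287, 32]);
  translate([14, 14, 0]) cylinder(h = 359, r = 14);
  translate([315, 14, 0]) cylinder(h = 359, r = 14);
  translate([14, 273, 0]) cylinder(h = 359, r = 14);
  translate([315, 273, 0]) cylinder(h = 359, r = 14);
}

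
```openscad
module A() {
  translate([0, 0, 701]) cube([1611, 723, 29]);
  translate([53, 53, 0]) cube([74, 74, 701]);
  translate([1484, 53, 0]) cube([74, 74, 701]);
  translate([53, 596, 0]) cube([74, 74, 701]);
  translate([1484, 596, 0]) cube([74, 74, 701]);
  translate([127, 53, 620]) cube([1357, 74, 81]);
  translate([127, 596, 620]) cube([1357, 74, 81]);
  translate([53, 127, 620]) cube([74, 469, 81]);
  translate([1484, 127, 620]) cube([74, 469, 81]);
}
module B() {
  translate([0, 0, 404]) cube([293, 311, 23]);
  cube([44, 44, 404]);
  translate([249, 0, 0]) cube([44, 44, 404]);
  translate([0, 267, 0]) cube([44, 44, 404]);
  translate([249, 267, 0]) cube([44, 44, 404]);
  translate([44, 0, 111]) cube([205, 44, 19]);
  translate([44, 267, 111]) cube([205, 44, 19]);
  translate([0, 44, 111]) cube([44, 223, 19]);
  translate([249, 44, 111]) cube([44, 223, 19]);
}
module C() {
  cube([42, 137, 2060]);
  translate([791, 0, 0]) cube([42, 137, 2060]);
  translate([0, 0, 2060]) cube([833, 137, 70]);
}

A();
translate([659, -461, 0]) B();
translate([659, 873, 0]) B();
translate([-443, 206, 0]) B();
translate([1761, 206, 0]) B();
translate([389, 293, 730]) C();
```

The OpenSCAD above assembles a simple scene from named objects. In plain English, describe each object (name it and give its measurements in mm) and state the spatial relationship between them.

A is a rectangular dining table. The top is 1611×723×29 mm with its upper surface at z = 730 mm. It stands on four 74×74 mm square legs, each inset 53 mm from the nearest pair of top edges, running from the floor to the underside of the top. Four apron rails, 74 mm thick and 81 mm tall, run between adjacent legs with their top edges flush with the underside of the top and their outer faces flush with the legs' outer faces.

B is a four-legged stool. The seat is 293×311 mm, 23 mm thick, top at z = 427 mm. It stands on four square legs, each 44×44 mm in cross-section, from z = 0 to the seat underside, each flush with a corner of the seat. Four stretchers, 44 mm wide and 19 mm tall, connect adjacent legs with their undersides at z = 111 mm, each running between the inner faces of the legs it joins and aligned with the legs' outer faces on the other axis.

C is a rectangular door frame: two vertical jambs of 42×137 mm section, 2060 mm tall, with a clear opening 749 mm wide between their inner faces. A header 70 mm tall and 137 mm deep lies on top of the jambs and spans the full outside width.

Four stools sit around the table at the −y, +y, −x, +x sides. The door frame is on top of the table, centred.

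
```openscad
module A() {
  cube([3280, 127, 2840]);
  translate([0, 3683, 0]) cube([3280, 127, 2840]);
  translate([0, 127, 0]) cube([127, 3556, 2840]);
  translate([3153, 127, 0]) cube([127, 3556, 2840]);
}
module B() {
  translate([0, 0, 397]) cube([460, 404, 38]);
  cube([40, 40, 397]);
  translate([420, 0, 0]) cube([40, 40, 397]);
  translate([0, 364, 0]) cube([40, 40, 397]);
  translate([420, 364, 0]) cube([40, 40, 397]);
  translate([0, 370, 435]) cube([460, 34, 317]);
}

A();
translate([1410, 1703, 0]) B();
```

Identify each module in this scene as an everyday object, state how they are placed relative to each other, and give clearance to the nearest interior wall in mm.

Clearances: x = 1283, y = 1576; minimum 1283 mm.

A is a house frame. B is a chair. The chair sits inside the house frame, centred. The clearance to the nearest interior wall is 1283 mm.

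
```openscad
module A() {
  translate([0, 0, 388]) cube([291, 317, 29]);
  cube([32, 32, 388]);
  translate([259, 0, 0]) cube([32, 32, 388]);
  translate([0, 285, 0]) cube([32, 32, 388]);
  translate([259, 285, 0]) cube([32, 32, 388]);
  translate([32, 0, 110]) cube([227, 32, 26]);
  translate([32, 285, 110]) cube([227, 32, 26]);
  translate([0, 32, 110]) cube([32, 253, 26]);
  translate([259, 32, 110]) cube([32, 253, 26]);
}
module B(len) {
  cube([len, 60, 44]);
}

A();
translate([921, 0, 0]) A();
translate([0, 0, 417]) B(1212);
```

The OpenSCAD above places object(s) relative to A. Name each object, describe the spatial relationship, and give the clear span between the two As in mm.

Second stool starts at x = 921; first ends at x = 291; clear span = 921 − 291 = 630 mm.

A is a stool. B is a beam. A beam spans the tops of two stools. The clear span between the two stools is 630 mm.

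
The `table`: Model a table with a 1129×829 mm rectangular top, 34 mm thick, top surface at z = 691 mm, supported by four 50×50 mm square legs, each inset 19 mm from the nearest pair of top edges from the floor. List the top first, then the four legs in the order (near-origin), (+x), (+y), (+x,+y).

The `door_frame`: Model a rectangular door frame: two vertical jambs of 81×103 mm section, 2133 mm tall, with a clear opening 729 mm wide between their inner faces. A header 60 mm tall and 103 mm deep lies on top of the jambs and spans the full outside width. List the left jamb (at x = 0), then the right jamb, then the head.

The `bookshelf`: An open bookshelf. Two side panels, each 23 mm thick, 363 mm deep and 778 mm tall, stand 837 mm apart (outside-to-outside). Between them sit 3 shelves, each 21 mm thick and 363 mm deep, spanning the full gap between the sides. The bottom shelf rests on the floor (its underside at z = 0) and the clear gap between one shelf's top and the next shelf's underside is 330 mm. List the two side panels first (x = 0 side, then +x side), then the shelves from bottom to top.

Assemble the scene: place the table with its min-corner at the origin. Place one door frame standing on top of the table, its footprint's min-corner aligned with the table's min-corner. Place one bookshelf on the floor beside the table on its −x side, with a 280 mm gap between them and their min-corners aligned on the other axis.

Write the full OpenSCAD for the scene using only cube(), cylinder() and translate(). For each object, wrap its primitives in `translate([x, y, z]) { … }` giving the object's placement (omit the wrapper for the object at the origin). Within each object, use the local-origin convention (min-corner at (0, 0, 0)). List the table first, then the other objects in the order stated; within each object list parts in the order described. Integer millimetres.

translate([0, 0, 657]) cube([1129, 829, 34]);
translate([19, 19, 0]) cube([50, 50, 657]);
translate([1060, 19, 0]) cube([50, 50, 657]);
translate([19, 760, 0]) cube([50, 50, 657]);
translate([1060, 760, 0]) cube([50, 50, 657]);
translate([0, 0, 691]) {
  cube([81, 103, 2133]);
  translate([810, 0, 0]) cube([81, 103, 2133]);
  translate([0, 0, 2133]) cube([891, 103, 60]);
}
translate([-1117, 0, 0]) {
  cube([23, 363, 778]);
  translate([814, 0, 0]) cube([23, 363, 778]);
  translate([23, 0, 0]) cube([791, 363, 21]);
  translate([23, 0, 351]) cube([791, 363, 21]);
  translate([23, 0, 702]) cube([791, 363, 21]);
}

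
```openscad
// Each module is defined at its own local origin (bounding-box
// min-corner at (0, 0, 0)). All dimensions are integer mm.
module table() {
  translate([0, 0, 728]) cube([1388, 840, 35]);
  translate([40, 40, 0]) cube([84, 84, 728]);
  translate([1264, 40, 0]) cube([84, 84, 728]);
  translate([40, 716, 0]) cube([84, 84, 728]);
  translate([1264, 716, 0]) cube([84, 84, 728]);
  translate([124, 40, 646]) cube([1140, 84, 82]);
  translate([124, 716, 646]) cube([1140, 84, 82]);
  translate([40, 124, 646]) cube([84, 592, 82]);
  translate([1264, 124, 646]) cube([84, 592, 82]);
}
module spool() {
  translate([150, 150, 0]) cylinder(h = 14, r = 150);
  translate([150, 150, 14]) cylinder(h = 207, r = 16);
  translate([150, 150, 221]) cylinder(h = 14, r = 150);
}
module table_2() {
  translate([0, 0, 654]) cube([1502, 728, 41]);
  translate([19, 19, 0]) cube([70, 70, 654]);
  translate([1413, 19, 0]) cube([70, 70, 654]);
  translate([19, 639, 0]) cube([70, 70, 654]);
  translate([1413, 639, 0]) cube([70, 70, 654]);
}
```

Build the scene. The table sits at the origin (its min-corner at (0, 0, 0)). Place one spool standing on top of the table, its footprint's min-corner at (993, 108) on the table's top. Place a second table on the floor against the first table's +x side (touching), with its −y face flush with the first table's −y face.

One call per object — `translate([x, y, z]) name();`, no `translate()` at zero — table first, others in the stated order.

table();
translate([993, 108, 763]) spool();
translate([1388, 0, 0]) table_2();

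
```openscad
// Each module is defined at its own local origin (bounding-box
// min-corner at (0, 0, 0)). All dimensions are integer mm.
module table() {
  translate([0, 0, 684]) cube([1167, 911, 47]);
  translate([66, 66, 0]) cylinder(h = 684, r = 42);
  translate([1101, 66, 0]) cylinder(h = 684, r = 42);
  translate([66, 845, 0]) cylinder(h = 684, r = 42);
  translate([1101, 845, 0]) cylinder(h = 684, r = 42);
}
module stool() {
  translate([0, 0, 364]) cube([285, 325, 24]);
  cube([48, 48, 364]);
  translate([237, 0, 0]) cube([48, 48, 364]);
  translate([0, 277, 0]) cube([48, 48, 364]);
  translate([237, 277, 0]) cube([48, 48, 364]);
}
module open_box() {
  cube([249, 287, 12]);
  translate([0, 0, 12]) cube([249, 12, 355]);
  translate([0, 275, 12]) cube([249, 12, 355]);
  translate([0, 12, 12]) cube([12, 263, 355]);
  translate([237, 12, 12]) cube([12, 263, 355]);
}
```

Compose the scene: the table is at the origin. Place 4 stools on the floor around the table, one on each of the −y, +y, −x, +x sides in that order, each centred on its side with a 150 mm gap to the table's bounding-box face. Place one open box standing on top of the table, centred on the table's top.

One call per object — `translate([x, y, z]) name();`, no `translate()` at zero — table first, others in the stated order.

table();
translate([441, -475, 0]) stool();
translate([441, 1061, 0]) stool();
translate([-435, 293, 0]) stool();
translate([1317, 293, 0]) stool();
translate([459, 312, 731]) open_box();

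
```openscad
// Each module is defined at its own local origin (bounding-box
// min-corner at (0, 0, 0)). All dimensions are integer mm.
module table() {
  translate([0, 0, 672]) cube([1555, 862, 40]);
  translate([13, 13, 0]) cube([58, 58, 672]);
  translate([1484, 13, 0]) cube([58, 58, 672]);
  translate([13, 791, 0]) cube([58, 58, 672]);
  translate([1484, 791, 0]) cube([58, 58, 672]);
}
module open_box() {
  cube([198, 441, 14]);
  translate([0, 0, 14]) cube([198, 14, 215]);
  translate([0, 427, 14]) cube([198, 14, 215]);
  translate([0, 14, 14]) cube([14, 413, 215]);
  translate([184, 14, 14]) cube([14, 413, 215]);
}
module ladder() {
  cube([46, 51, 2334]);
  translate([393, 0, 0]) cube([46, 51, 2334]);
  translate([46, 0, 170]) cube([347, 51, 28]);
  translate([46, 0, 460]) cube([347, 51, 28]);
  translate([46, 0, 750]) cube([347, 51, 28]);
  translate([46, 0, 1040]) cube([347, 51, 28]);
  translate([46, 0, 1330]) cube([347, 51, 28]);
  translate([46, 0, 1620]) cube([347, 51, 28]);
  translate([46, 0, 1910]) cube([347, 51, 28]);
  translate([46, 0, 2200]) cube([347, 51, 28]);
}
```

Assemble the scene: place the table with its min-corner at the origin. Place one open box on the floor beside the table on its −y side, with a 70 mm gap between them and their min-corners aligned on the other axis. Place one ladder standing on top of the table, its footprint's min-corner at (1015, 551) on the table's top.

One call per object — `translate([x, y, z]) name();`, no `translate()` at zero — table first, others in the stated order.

table();
translate([0, -511, 0]) open_box();
translate([1015, 551, 712]) ladder();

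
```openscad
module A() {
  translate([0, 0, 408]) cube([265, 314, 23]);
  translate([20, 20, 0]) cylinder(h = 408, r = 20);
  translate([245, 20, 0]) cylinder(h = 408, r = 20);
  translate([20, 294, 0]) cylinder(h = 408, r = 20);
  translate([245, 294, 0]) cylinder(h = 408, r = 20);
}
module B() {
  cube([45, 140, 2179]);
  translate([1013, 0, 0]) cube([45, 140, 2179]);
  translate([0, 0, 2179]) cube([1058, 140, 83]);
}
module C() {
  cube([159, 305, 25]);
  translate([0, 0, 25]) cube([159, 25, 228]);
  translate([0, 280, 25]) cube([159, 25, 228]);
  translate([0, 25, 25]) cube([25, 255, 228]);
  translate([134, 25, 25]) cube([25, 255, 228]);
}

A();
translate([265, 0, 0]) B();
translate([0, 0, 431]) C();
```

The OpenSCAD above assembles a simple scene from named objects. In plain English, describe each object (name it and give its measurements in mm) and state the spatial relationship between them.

A is a four-legged stool. The seat is 265×314 mm, 23 mm thick, top at z = 431 mm. It stands on four round legs, each 40 mm in diameter, from z = 0 to the seat underside, each leg's axis is inset half a diameter from the nearest pair of seat edges (so the leg's bounding box is flush with the corner).

B is a door frame. The clear opening is 968 mm wide and 2179 mm high. Two 45 mm wide jambs, 140 mm deep, stand either side of the opening from the floor to the top of the opening. A 83 mm thick head sits across the top of both jambs, spanning the full outside width of the frame.

C is an open-topped rectangular box: outside dimensions 159×305×253 mm, with a uniform wall and base thickness of 25 mm. The base is a full 159×305 slab on the floor; four walls sit on top of the base. The front and back walls (the −y and +y sides) span the full width; the two side walls fit between them.

The door frame is against the stool's +x side, with their −y faces flush. The open box is on top of the stool.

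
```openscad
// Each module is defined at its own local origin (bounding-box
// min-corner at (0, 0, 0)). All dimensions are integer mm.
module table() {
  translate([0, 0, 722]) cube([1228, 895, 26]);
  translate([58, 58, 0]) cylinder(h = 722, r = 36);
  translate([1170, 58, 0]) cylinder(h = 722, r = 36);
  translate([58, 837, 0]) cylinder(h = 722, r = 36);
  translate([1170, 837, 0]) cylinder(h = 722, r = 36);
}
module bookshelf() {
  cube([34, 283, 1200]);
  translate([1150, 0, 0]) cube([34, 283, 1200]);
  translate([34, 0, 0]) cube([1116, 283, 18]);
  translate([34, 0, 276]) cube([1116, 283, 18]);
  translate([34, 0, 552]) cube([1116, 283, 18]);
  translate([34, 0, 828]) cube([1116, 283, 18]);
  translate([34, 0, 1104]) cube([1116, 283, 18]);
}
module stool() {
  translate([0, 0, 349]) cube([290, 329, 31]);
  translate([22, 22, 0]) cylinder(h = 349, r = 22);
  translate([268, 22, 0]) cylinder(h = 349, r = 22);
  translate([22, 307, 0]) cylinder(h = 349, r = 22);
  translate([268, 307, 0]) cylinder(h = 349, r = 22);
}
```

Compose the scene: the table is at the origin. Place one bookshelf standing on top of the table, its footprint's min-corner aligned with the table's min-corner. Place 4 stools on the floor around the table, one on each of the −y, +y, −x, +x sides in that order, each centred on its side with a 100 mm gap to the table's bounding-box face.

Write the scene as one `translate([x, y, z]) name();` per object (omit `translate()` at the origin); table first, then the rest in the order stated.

table();
translate([0, 0, 748]) bookshelf();
translate([469, -429, 0]) stool();
translate([469, 995, 0]) stool();
translate([-390, 283, 0]) stool();
translate([1328, 283, 0]) stool();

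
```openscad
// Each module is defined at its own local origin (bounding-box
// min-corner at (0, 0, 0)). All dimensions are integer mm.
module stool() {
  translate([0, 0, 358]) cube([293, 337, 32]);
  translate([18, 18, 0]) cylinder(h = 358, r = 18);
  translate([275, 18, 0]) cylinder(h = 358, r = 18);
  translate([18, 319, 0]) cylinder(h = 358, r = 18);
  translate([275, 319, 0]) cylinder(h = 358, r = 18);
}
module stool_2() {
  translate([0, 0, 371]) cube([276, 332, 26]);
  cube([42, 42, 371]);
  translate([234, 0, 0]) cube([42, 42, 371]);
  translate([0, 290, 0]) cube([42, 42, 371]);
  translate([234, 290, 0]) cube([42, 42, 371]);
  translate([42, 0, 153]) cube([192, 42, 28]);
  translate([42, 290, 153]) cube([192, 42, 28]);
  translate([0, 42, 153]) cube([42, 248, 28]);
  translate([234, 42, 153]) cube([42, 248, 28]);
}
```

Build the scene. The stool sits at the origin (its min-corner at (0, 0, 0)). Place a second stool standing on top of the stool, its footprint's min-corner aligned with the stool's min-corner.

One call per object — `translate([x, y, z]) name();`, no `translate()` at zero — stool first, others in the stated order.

stool();
translate([0, 0, 390]) stool_2();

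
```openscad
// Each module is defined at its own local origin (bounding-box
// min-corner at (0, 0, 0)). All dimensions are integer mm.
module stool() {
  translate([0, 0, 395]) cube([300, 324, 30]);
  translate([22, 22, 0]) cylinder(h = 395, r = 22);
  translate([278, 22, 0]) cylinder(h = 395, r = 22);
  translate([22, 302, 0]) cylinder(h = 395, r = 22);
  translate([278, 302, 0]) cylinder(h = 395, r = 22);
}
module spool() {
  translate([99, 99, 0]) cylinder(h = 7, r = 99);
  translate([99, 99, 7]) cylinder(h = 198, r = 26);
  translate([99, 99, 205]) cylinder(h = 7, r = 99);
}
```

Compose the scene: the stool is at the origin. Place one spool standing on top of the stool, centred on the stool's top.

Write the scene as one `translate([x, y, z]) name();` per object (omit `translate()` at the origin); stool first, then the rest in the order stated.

stool();
translate([51, 63, 425]) spool();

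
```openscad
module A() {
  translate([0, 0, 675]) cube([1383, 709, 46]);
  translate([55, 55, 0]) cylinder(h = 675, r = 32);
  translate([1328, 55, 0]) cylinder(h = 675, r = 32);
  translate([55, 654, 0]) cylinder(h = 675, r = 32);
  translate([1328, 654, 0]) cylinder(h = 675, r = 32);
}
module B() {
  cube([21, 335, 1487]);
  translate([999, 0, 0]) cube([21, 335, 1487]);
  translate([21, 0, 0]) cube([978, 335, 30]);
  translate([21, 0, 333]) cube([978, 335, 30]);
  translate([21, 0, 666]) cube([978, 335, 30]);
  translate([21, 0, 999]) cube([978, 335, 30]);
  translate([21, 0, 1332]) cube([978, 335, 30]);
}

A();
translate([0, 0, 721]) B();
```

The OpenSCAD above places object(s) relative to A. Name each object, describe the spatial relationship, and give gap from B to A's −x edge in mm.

A is a table. B is a bookshelf. The bookshelf is on top of the table. The gap from the bookshelf to the table's −x edge is 0 mm.

The bookshelf's min-x is at 0; the table's min-x is 0; gap = 0 mm.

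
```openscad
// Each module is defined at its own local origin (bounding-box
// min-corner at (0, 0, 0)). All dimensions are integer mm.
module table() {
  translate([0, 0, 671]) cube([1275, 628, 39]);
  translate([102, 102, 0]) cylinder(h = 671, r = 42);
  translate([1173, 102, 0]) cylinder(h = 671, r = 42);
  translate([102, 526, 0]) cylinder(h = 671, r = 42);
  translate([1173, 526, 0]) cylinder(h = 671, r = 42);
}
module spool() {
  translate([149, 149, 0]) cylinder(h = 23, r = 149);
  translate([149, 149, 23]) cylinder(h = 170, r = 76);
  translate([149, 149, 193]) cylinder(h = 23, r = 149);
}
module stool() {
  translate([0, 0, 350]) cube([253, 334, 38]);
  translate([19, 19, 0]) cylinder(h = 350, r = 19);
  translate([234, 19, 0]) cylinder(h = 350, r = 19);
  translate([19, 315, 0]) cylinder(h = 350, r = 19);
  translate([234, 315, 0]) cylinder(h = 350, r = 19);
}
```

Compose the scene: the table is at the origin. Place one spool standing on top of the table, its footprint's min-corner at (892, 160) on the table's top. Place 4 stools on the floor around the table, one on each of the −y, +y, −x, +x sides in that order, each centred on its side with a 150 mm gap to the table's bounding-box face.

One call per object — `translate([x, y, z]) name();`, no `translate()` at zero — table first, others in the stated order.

table();
translate([892, 160, 710]) spool();
translate([511, -484, 0]) stool();
translate([511, 778, 0]) stool();
translate([-403, 147, 0]) stool();
translate([1425, 147, 0]) stool();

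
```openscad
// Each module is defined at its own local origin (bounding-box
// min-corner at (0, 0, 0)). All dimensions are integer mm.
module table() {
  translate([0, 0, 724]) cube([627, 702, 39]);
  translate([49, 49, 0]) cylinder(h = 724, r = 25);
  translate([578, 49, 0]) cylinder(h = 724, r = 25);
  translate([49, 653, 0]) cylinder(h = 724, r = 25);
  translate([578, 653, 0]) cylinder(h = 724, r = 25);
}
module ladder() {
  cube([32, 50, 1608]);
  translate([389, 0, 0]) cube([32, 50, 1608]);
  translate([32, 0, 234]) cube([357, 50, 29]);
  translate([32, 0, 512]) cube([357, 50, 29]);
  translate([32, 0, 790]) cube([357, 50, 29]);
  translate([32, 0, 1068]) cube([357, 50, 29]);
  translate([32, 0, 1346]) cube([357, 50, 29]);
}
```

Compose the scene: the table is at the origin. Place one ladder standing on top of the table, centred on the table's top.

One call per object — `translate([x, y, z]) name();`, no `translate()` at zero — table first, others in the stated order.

table();
translate([103, 326, 763]) ladder();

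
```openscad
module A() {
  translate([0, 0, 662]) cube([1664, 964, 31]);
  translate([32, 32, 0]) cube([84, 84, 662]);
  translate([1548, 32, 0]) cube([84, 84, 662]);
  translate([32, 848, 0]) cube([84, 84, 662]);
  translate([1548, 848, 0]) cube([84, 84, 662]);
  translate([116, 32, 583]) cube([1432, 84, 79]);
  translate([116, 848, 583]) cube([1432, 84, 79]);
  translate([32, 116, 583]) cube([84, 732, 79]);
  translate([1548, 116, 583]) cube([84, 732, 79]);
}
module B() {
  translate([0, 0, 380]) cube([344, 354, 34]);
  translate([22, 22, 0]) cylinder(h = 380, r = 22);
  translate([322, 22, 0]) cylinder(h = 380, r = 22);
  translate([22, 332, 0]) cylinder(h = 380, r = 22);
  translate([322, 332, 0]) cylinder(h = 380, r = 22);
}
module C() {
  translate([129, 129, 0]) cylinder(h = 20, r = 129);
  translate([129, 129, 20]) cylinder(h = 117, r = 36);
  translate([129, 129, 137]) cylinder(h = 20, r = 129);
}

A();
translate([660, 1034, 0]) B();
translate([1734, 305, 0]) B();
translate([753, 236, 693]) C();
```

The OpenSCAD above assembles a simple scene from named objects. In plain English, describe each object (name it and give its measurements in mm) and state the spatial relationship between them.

A is a rectangular dining table. The top is 1664×964×31 mm with its upper surface at z = 693 mm. It stands on four 84×84 mm square legs, each inset 32 mm from the nearest pair of top edges, running from the floor to the underside of the top. Four apron rails, 84 mm thick and 79 mm tall, run between adjacent legs with their top edges flush with the underside of the top and their outer faces flush with the legs' outer faces.

B is a simple wooden stool: a rectangular seat 344 mm (x) by 354 mm (y), 34 mm thick, top face at z = 414 mm, on four round legs, each 44 mm in diameter. The legs rest on z = 0, each leg's axis is inset half a diameter from the nearest pair of seat edges (so the leg's bounding box is flush with the corner).

C is a spool: two coaxial disc flanges of radius 129 mm and thickness 20 mm, joined by a core cylinder of radius 36 mm and height 117 mm. The lower flange rests on z = 0 and the three cylinders share a vertical axis.

Two stools sit around the table at the +y, +x sides. The spool is on top of the table.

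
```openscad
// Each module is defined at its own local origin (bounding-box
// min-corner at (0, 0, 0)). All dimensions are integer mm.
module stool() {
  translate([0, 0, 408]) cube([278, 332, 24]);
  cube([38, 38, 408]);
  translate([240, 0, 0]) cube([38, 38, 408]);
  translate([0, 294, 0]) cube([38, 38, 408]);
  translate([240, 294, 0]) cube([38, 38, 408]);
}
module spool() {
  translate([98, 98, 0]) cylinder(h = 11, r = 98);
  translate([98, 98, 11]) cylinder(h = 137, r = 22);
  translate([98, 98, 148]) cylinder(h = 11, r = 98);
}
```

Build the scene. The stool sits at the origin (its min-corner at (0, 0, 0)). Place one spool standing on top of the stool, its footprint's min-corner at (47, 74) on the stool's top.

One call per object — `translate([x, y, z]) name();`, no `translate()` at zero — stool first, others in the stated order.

stool();
translate([47, 74, 432]) spool();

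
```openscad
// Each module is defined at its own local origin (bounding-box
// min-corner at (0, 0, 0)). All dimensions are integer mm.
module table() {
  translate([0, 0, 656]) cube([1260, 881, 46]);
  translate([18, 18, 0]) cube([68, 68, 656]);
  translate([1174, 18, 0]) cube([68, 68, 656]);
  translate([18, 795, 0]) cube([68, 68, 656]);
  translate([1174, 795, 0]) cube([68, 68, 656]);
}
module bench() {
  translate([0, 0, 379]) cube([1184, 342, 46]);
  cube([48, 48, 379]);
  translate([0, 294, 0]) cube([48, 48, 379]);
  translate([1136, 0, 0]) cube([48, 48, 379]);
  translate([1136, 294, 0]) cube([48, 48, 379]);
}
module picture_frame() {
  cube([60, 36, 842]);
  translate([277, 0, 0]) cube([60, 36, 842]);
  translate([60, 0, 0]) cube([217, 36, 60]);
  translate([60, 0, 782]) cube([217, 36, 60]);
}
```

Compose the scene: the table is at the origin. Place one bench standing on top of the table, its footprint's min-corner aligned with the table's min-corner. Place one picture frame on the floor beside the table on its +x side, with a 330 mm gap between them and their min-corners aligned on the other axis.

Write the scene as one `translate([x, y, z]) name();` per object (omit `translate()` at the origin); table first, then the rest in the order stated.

table();
translate([0, 0, 702]) bench();
translate([1590, 0, 0]) picture_frame();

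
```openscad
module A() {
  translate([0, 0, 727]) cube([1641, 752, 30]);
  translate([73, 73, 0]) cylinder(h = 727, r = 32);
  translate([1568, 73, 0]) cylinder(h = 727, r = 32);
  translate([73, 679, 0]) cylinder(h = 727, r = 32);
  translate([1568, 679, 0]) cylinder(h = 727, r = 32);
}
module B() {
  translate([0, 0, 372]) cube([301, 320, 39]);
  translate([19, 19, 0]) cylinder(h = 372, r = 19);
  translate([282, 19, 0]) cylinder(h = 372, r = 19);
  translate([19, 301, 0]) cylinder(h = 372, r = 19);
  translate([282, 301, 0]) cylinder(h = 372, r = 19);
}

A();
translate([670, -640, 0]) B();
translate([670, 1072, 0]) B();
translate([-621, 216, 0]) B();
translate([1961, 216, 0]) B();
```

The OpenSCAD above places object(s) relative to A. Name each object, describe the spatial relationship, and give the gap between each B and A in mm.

Each stool's nearest face is 320 mm from the table's bounding box.

A is a table. B is a stool. Four stools sit around the table at the −y, +y, −x, +x sides. The gap between each stool and the table is 320 mm.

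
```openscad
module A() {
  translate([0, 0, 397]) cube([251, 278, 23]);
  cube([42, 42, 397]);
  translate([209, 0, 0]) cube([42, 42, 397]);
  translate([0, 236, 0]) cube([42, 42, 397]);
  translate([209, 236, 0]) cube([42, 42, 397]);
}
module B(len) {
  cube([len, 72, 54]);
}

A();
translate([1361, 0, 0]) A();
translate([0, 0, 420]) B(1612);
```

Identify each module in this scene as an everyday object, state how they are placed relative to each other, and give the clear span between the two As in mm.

Second stool starts at x = 1361; first ends at x = 251; clear span = 1361 − 251 = 1110 mm.

A is a stool. B is a beam. A beam spans the tops of two stools. The clear span between the two stools is 1110 mm.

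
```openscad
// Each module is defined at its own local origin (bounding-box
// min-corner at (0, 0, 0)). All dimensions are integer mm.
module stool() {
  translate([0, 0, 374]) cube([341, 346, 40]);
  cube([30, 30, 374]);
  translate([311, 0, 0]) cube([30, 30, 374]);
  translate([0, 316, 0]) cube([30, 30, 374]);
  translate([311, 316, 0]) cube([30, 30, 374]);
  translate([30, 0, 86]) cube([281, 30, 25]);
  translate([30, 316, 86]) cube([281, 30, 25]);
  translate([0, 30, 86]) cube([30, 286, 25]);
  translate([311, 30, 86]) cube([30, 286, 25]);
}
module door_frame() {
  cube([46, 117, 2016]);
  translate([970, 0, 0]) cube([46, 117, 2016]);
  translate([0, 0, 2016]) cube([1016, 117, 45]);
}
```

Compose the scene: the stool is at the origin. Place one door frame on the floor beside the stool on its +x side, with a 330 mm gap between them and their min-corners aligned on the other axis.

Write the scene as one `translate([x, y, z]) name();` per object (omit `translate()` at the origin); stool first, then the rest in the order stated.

stool();
translate([671, 0, 0]) door_frame();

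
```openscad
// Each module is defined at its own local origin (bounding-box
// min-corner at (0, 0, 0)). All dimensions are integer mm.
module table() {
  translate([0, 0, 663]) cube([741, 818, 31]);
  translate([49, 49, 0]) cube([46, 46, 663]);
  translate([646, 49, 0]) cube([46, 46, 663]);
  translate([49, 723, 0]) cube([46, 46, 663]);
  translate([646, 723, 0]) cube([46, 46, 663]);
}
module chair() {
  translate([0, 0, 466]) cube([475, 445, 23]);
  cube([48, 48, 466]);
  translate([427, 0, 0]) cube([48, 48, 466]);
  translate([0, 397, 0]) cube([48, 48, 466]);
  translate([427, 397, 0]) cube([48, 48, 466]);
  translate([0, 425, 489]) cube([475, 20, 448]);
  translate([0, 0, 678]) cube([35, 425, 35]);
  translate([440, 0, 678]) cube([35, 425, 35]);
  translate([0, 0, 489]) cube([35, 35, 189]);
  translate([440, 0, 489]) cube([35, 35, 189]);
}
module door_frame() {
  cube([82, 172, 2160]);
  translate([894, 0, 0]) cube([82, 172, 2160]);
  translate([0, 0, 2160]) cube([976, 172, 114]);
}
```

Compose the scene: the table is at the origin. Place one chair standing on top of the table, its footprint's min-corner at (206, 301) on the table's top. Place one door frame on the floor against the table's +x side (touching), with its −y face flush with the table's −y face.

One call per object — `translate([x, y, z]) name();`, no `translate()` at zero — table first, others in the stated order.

table();
translate([206, 301, 694]) chair();
translate([741, 0, 0]) door_frame();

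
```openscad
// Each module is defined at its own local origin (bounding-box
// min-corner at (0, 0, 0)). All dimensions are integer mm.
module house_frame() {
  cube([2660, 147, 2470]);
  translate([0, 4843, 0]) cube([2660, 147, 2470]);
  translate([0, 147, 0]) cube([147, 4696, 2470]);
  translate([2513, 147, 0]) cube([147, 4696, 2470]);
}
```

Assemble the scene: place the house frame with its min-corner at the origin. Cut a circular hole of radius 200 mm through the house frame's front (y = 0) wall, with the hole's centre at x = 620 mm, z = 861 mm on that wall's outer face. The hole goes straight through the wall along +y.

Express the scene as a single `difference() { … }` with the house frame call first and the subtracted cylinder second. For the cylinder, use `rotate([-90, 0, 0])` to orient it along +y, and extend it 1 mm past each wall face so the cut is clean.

difference() {
  house_frame();
  translate([620, -1, 861]) rotate([-90, 0, 0]) cylinder(h = 149, r = 200);
}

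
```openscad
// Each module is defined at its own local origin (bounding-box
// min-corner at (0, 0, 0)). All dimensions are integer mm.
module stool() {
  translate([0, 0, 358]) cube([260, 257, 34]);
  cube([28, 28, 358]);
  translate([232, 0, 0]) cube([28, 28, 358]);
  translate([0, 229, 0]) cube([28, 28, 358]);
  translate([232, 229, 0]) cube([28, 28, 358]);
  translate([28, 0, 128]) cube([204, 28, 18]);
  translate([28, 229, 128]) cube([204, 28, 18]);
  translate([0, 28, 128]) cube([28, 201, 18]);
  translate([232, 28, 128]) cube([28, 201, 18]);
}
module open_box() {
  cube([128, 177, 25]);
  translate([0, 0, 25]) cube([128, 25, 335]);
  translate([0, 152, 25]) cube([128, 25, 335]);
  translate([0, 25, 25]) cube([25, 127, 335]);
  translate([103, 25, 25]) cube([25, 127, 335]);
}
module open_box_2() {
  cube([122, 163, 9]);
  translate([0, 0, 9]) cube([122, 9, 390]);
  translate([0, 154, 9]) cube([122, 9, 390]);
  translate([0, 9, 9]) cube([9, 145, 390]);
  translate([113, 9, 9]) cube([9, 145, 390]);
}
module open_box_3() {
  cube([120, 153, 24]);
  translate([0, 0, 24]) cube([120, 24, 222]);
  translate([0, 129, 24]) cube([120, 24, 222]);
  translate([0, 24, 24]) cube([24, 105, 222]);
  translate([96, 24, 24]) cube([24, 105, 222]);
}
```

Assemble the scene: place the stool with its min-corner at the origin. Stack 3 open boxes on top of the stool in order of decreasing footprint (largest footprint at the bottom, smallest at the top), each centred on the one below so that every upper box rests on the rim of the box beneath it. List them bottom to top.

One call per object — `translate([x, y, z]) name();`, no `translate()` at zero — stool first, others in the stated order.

stool();
translate([66, 40, 392]) open_box();
translate([69, 47, 752]) open_box_2();
translate([70, 52, 1151]) open_box_3();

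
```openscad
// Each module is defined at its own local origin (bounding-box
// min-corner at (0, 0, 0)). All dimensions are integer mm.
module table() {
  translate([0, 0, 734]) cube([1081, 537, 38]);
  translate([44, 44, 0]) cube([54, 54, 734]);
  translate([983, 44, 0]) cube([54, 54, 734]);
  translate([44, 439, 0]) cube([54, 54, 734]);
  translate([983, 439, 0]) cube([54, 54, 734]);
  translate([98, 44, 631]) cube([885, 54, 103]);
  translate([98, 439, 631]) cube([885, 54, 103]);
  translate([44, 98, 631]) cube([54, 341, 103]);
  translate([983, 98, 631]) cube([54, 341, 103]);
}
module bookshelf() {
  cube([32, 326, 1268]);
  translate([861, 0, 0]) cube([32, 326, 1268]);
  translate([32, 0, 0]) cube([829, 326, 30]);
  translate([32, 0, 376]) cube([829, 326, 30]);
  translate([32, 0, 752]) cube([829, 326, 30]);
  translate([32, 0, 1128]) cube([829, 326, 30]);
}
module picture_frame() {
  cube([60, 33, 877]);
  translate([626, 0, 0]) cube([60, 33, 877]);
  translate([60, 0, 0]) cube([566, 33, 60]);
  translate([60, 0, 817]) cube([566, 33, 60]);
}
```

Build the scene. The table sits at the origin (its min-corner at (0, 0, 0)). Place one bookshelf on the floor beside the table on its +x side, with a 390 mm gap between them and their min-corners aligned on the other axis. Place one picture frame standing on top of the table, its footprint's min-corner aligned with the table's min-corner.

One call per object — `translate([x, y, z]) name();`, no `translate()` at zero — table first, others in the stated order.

table();
translate([1471, 0, 0]) bookshelf();
translate([0, 0, 772]) picture_frame();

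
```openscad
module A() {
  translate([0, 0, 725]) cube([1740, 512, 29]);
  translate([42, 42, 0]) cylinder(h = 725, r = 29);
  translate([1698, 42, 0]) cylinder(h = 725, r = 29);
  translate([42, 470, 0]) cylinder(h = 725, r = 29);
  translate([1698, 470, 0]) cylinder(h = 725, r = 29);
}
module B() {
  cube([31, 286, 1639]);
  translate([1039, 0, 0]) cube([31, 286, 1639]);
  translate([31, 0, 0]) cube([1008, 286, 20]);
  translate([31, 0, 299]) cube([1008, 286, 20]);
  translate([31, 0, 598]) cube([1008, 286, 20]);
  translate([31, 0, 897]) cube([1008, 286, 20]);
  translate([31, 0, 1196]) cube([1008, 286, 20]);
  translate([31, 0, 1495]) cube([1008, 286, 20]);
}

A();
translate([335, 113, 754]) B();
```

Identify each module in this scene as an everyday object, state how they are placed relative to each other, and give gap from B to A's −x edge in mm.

A is a table. B is a bookshelf. The bookshelf is on top of the table, centred. The gap from the bookshelf to the table's −x edge is 335 mm.

The bookshelf's min-x is at 335; the table's min-x is 0; gap = 335 mm.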